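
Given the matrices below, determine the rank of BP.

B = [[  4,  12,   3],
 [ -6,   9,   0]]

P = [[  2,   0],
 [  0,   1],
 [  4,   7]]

2

First compute BP:
[[ 20,  33],
 [-12,   9]]
Now row reduce the product.
R2 ← R2 + (3/5)·R1: [0, 144/5]
2 nonzero rows, so rank(BP) = 2.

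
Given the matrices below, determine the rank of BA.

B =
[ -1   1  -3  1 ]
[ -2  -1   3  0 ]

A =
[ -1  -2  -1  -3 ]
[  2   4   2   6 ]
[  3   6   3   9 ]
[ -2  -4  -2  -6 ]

First compute BA:
[[ -8, -16,  -8, -24],
 [  9,  18,   9,  27]]
Now row reduce the product.
R2 ← R2 + (9/8)·R1: [0, 0, 0, 0]
1 nonzero row, so rank(BA) = 1.

1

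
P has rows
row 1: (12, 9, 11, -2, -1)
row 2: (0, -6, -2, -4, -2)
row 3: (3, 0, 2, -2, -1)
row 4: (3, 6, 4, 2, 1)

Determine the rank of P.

2

Row reduce to echelon form.
R3 ← R3 − (1/4)·R1: [0, -9/4, -3/4, -3/2, -3/4]
R4 ← R4 − (1/4)·R1: [0, 15/4, 5/4, 5/2, 5/4]
R3 ← R3 − (3/8)·R2: [0, 0, 0, 0, 0]
R4 ← R4 + (5/8)·R2: [0, 0, 0, 0, 0]
Echelon form has 2 nonzero rows, so rank(P) = 2.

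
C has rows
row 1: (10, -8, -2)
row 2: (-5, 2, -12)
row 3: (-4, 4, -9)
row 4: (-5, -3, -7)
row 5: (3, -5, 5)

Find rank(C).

3

Row reduce to echelon form.
R2 ← R2 + (1/2)·R1: [0, -2, -13]
R3 ← R3 + (2/5)·R1: [0, 4/5, -49/5]
R4 ← R4 + (1/2)·R1: [0, -7, -8]
R5 ← R5 − (3/10)·R1: [0, -13/5, 28/5]
R3 ← R3 + (2/5)·R2: [0, 0, -15]
R4 ← R4 − (7/2)·R2: [0, 0, 75/2]
R5 ← R5 − (13/10)·R2: [0, 0, 45/2]
R4 ← R4 + (5/2)·R3: [0, 0, 0]
R5 ← R5 + (3/2)·R3: [0, 0, 0]
Echelon form has 3 nonzero rows, so rank(C) = 3.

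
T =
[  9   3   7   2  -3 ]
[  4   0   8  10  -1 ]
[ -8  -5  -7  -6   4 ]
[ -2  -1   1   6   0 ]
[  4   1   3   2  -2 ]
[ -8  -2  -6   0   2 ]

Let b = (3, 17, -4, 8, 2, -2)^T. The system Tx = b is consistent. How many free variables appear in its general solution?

1

Row reduce the augmented matrix [T | b].
R2 ← R2 − (4/9)·R1: [0, -4/3, 44/9, 82/9, 1/3, 47/3]
R3 ← R3 + (8/9)·R1: [0, -7/3, -7/9, -38/9, 4/3, -4/3]
R4 ← R4 + (2/9)·R1: [0, -1/3, 23/9, 58/9, -2/3, 26/3]
R5 ← R5 − (4/9)·R1: [0, -1/3, -1/9, 10/9, -2/3, 2/3]
R6 ← R6 + (8/9)·R1: [0, 2/3, 2/9, 16/9, -2/3, 2/3]
R3 ← R3 − (7/4)·R2: [0, 0, -28/3, -121/6, 3/4, -115/4]
R4 ← R4 − (1/4)·R2: [0, 0, 4/3, 25/6, -3/4, 19/4]
R5 ← R5 − (1/4)·R2: [0, 0, -4/3, -7/6, -3/4, -13/4]
R6 ← R6 + (1/2)·R2: [0, 0, 8/3, 19/3, -1/2, 17/2]
R4 ← R4 + (1/7)·R3: [0, 0, 0, 9/7, -9/14, 9/14]
R5 ← R5 − (1/7)·R3: [0, 0, 0, 12/7, -6/7, 6/7]
R6 ← R6 + (2/7)·R3: [0, 0, 0, 4/7, -2/7, 2/7]
R5 ← R5 − (4/3)·R4: [0, 0, 0, 0, 0, 0]
R6 ← R6 − (4/9)·R4: [0, 0, 0, 0, 0, 0]
The echelon form has 4 nonzero rows, and every pivot lies in the first 5 columns, so rank(T) = rank([T|b]) = 4.
The system is consistent.
Free variables = (unknowns) − (rank) = 5 − 4 = 1.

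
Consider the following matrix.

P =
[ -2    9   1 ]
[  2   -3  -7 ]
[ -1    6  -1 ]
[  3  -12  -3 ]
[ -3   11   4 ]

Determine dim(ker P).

1

Row reduce to echelon form.
R2 ← R2 + R1: [0, 6, -6]
R3 ← R3 − (1/2)·R1: [0, 3/2, -3/2]
R4 ← R4 + (3/2)·R1: [0, 3/2, -3/2]
R5 ← R5 − (3/2)·R1: [0, -5/2, 5/2]
R3 ← R3 − (1/4)·R2: [0, 0, 0]
R4 ← R4 − (1/4)·R2: [0, 0, 0]
R5 ← R5 + (5/12)·R2: [0, 0, 0]
2 nonzero rows, so rank(P) = 2.
P has 3 columns; by rank–nullity, nullity = 3 − 2 = 1.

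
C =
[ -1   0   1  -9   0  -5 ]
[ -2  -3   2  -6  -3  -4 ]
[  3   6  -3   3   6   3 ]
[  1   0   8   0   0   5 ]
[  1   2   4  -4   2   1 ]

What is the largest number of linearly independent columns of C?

3

Row reduce to echelon form.
R2 ← R2 − (2)·R1: [0, -3, 0, 12, -3, 6]
R3 ← R3 + (3)·R1: [0, 6, 0, -24, 6, -12]
R4 ← R4 + R1: [0, 0, 9, -9, 0, 0]
R5 ← R5 + R1: [0, 2, 5, -13, 2, -4]
R3 ← R3 + (2)·R2: [0, 0, 0, 0, 0, 0]
R5 ← R5 + (2/3)·R2: [0, 0, 5, -5, 0, 0]
Swap R3 ↔ R4
R5 ← R5 − (5/9)·R3: [0, 0, 0, 0, 0, 0]
Echelon form has 3 nonzero rows, so rank(C) = 3.
The rank gives the maximum number of linearly independent columns: 3.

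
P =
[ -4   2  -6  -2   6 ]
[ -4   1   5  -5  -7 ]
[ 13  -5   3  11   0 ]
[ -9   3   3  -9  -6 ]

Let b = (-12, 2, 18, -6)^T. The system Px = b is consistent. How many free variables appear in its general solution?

Row reduce the augmented matrix [P | b].
R2 ← R2 − R1: [0, -1, 11, -3, -13, 14]
R3 ← R3 + (13/4)·R1: [0, 3/2, -33/2, 9/2, 39/2, -21]
R4 ← R4 − (9/4)·R1: [0, -3/2, 33/2, -9/2, -39/2, 21]
R3 ← R3 + (3/2)·R2: [0, 0, 0, 0, 0, 0]
R4 ← R4 − (3/2)·R2: [0, 0, 0, 0, 0, 0]
The echelon form has 2 nonzero rows, and every pivot lies in the first 5 columns, so rank(P) = rank([P|b]) = 2.
The system is consistent.
Free variables = (unknowns) − (rank) = 5 − 2 = 3.

3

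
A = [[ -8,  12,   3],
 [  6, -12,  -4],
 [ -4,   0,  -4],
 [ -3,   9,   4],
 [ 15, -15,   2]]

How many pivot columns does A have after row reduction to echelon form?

3

Row reduce to echelon form.
R2 ← R2 + (3/4)·R1: [0, -3, -7/4]
R3 ← R3 − (1/2)·R1: [0, -6, -11/2]
R4 ← R4 − (3/8)·R1: [0, 9/2, 23/8]
R5 ← R5 + (15/8)·R1: [0, 15/2, 61/8]
R3 ← R3 − (2)·R2: [0, 0, -2]
R4 ← R4 + (3/2)·R2: [0, 0, 1/4]
R5 ← R5 + (5/2)·R2: [0, 0, 13/4]
R4 ← R4 + (1/8)·R3: [0, 0, 0]
R5 ← R5 + (13/8)·R3: [0, 0, 0]
Echelon form has 3 nonzero rows, so rank(A) = 3.
Each nonzero row contributes one pivot column: 3 pivot columns.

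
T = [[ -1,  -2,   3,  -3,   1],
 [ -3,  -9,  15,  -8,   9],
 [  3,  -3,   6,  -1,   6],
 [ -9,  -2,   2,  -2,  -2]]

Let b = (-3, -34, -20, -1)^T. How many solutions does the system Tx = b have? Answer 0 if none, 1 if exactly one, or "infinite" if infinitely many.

Row reduce the augmented matrix [T | b].
R2 ← R2 − (3)·R1: [0, -3, 6, 1, 6, -25]
R3 ← R3 + (3)·R1: [0, -9, 15, -10, 9, -29]
R4 ← R4 − (9)·R1: [0, 16, -25, 25, -11, 26]
R3 ← R3 − (3)·R2: [0, 0, -3, -13, -9, 46]
R4 ← R4 + (16/3)·R2: [0, 0, 7, 91/3, 21, -322/3]
R4 ← R4 + (7/3)·R3: [0, 0, 0, 0, 0, 0]
The echelon form has 3 nonzero rows, and every pivot lies in the first 5 columns, so rank(T) = rank([T|b]) = 3.
The system is consistent.
rank = 3 < 5 unknowns, so there are infinitely many solutions.

infinite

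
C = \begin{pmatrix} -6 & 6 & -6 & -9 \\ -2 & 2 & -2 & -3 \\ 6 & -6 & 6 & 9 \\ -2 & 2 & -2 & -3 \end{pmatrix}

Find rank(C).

Row reduce to echelon form.
R2 ← R2 − (1/3)·R1: [0, 0, 0, 0]
R3 ← R3 + R1: [0, 0, 0, 0]
R4 ← R4 − (1/3)·R1: [0, 0, 0, 0]
Echelon form has 1 nonzero row, so rank(C) = 1.

1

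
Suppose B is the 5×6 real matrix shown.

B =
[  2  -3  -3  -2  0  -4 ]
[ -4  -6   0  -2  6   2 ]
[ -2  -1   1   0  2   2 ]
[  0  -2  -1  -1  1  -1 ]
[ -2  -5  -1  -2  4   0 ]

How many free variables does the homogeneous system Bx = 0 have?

4

Row reduce to echelon form.
R2 ← R2 + (2)·R1: [0, -12, -6, -6, 6, -6]
R3 ← R3 + R1: [0, -4, -2, -2, 2, -2]
R5 ← R5 + R1: [0, -8, -4, -4, 4, -4]
R3 ← R3 − (1/3)·R2: [0, 0, 0, 0, 0, 0]
R4 ← R4 − (1/6)·R2: [0, 0, 0, 0, 0, 0]
R5 ← R5 − (2/3)·R2: [0, 0, 0, 0, 0, 0]
2 nonzero rows, so rank(B) = 2.
B has 6 columns; by rank–nullity, nullity = 6 − 2 = 4.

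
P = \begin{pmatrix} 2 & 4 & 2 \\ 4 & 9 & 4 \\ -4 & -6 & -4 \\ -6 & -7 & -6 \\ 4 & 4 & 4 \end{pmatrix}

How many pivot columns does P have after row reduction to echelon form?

Row reduce to echelon form.
R2 ← R2 − (2)·R1: [0, 1, 0]
R3 ← R3 + (2)·R1: [0, 2, 0]
R4 ← R4 + (3)·R1: [0, 5, 0]
R5 ← R5 − (2)·R1: [0, -4, 0]
R3 ← R3 − (2)·R2: [0, 0, 0]
R4 ← R4 − (5)·R2: [0, 0, 0]
R5 ← R5 + (4)·R2: [0, 0, 0]
Echelon form has 2 nonzero rows, so rank(P) = 2.
Each nonzero row contributes one pivot column: 2 pivot columns.

2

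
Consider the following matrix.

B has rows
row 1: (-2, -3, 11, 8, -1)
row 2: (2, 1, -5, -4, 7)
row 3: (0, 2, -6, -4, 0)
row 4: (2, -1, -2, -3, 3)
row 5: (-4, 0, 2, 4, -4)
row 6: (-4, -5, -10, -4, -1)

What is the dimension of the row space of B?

Row reduce to echelon form.
R2 ← R2 + R1: [0, -2, 6, 4, 6]
R4 ← R4 + R1: [0, -4, 9, 5, 2]
R5 ← R5 − (2)·R1: [0, 6, -20, -12, -2]
R6 ← R6 − (2)·R1: [0, 1, -32, -20, 1]
R3 ← R3 + R2: [0, 0, 0, 0, 6]
R4 ← R4 − (2)·R2: [0, 0, -3, -3, -10]
R5 ← R5 + (3)·R2: [0, 0, -2, 0, 16]
R6 ← R6 + (1/2)·R2: [0, 0, -29, -18, 4]
Swap R3 ↔ R4
R5 ← R5 − (2/3)·R3: [0, 0, 0, 2, 68/3]
R6 ← R6 − (29/3)·R3: [0, 0, 0, 11, 302/3]
Swap R4 ↔ R5
R6 ← R6 − (11/2)·R4: [0, 0, 0, 0, -24]
R6 ← R6 + (4)·R5: [0, 0, 0, 0, 0]
Echelon form has 5 nonzero rows, so rank(B) = 5.
The row space has dimension equal to the rank: 5.

5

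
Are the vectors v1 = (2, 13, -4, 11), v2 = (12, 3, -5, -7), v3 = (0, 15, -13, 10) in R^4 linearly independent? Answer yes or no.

Form the matrix with these vectors as rows and row reduce.
R2 ← R2 − (6)·R1: [0, -75, 19, -73]
R3 ← R3 + (1/5)·R2: [0, 0, -46/5, -23/5]
3 nonzero rows, so the 3 vectors span a space of dimension 3.
Since 3 = 3, the vectors are linearly independent.

yes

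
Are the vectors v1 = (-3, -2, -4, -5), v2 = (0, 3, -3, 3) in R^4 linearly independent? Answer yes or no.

Form the matrix with these vectors as rows and row reduce.
2 nonzero rows, so the 2 vectors span a space of dimension 2.
Since 2 = 2, the vectors are linearly independent.

yes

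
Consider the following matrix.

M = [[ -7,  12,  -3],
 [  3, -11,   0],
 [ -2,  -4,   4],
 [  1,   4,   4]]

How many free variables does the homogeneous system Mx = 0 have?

0

Row reduce to echelon form.
R2 ← R2 + (3/7)·R1: [0, -41/7, -9/7]
R3 ← R3 − (2/7)·R1: [0, -52/7, 34/7]
R4 ← R4 + (1/7)·R1: [0, 40/7, 25/7]
R3 ← R3 − (52/41)·R2: [0, 0, 266/41]
R4 ← R4 + (40/41)·R2: [0, 0, 95/41]
R4 ← R4 − (5/14)·R3: [0, 0, 0]
3 nonzero rows, so rank(M) = 3.
M has 3 columns; by rank–nullity, nullity = 3 − 3 = 0.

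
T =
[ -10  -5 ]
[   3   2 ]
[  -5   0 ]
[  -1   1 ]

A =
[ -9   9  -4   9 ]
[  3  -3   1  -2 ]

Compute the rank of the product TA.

First compute TA:
[[ 75, -75,  35, -80],
 [-21,  21, -10,  23],
 [ 45, -45,  20, -45],
 [ 12, -12,   5, -11]]
Now row reduce the product.
R2 ← R2 + (7/25)·R1: [0, 0, -1/5, 3/5]
R3 ← R3 − (3/5)·R1: [0, 0, -1, 3]
R4 ← R4 − (4/25)·R1: [0, 0, -3/5, 9/5]
R3 ← R3 − (5)·R2: [0, 0, 0, 0]
R4 ← R4 − (3)·R2: [0, 0, 0, 0]
2 nonzero rows, so rank(TA) = 2.

2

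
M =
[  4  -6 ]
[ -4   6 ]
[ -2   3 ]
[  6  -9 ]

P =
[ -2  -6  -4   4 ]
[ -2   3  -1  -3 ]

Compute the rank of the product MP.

First compute MP:
[[  4, -42, -10,  34],
 [ -4,  42,  10, -34],
 [ -2,  21,   5, -17],
 [  6, -63, -15,  51]]
Now row reduce the product.
R2 ← R2 + R1: [0, 0, 0, 0]
R3 ← R3 + (1/2)·R1: [0, 0, 0, 0]
R4 ← R4 − (3/2)·R1: [0, 0, 0, 0]
1 nonzero row, so rank(MP) = 1.

1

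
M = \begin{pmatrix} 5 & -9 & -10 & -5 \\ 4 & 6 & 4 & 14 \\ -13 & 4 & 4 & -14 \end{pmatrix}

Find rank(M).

Row reduce to echelon form.
R2 ← R2 − (4/5)·R1: [0, 66/5, 12, 18]
R3 ← R3 + (13/5)·R1: [0, -97/5, -22, -27]
R3 ← R3 + (97/66)·R2: [0, 0, -48/11, -6/11]
Echelon form has 3 nonzero rows, so rank(M) = 3.

3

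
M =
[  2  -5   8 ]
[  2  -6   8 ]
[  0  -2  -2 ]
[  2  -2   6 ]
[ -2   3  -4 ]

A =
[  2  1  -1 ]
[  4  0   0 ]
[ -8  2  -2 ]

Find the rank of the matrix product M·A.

First compute MA:
[[-80,  18, -18],
 [-84,  18, -18],
 [  8,  -4,   4],
 [-52,  14, -14],
 [ 40, -10,  10]]
Now row reduce the product.
R2 ← R2 − (21/20)·R1: [0, -9/10, 9/10]
R3 ← R3 + (1/10)·R1: [0, -11/5, 11/5]
R4 ← R4 − (13/20)·R1: [0, 23/10, -23/10]
R5 ← R5 + (1/2)·R1: [0, -1, 1]
R3 ← R3 − (22/9)·R2: [0, 0, 0]
R4 ← R4 + (23/9)·R2: [0, 0, 0]
R5 ← R5 − (10/9)·R2: [0, 0, 0]
2 nonzero rows, so rank(MA) = 2.

2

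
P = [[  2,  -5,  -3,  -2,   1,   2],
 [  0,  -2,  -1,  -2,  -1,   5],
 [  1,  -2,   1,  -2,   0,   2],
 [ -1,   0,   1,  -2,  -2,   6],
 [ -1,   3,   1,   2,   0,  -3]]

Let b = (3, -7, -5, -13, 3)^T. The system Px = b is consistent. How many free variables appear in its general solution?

3

Row reduce the augmented matrix [P | b].
R3 ← R3 − (1/2)·R1: [0, 1/2, 5/2, -1, -1/2, 1, -13/2]
R4 ← R4 + (1/2)·R1: [0, -5/2, -1/2, -3, -3/2, 7, -23/2]
R5 ← R5 + (1/2)·R1: [0, 1/2, -1/2, 1, 1/2, -2, 9/2]
R3 ← R3 + (1/4)·R2: [0, 0, 9/4, -3/2, -3/4, 9/4, -33/4]
R4 ← R4 − (5/4)·R2: [0, 0, 3/4, -1/2, -1/4, 3/4, -11/4]
R5 ← R5 + (1/4)·R2: [0, 0, -3/4, 1/2, 1/4, -3/4, 11/4]
R4 ← R4 − (1/3)·R3: [0, 0, 0, 0, 0, 0, 0]
R5 ← R5 + (1/3)·R3: [0, 0, 0, 0, 0, 0, 0]
The echelon form has 3 nonzero rows, and every pivot lies in the first 6 columns, so rank(P) = rank([P|b]) = 3.
The system is consistent.
Free variables = (unknowns) − (rank) = 6 − 3 = 3.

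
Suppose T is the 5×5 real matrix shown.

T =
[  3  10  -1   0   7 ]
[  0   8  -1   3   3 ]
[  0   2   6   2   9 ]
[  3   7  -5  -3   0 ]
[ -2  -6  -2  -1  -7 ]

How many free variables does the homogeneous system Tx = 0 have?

0

Row reduce to echelon form.
R4 ← R4 − R1: [0, -3, -4, -3, -7]
R5 ← R5 + (2/3)·R1: [0, 2/3, -8/3, -1, -7/3]
R3 ← R3 − (1/4)·R2: [0, 0, 25/4, 5/4, 33/4]
R4 ← R4 + (3/8)·R2: [0, 0, -35/8, -15/8, -47/8]
R5 ← R5 − (1/12)·R2: [0, 0, -31/12, -5/4, -31/12]
R4 ← R4 + (7/10)·R3: [0, 0, 0, -1, -1/10]
R5 ← R5 + (31/75)·R3: [0, 0, 0, -11/15, 62/75]
R5 ← R5 − (11/15)·R4: [0, 0, 0, 0, 9/10]
5 nonzero rows, so rank(T) = 5.
T has 5 columns; by rank–nullity, nullity = 5 − 5 = 0.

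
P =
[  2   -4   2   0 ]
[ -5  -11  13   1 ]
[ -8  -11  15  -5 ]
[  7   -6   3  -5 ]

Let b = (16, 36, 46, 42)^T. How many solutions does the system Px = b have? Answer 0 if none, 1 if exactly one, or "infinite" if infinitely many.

1

Row reduce the augmented matrix [P | b].
R2 ← R2 + (5/2)·R1: [0, -21, 18, 1, 76]
R3 ← R3 + (4)·R1: [0, -27, 23, -5, 110]
R4 ← R4 − (7/2)·R1: [0, 8, -4, -5, -14]
R3 ← R3 − (9/7)·R2: [0, 0, -1/7, -44/7, 86/7]
R4 ← R4 + (8/21)·R2: [0, 0, 20/7, -97/21, 314/21]
R4 ← R4 + (20)·R3: [0, 0, 0, -391/3, 782/3]
The echelon form has 4 nonzero rows, and every pivot lies in the first 4 columns, so rank(P) = rank([P|b]) = 4.
The system is consistent.
rank = 4 = number of unknowns, so the solution is unique.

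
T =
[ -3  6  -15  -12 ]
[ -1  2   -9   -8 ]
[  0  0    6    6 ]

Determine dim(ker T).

2

Row reduce to echelon form.
R2 ← R2 − (1/3)·R1: [0, 0, -4, -4]
R3 ← R3 + (3/2)·R2: [0, 0, 0, 0]
2 nonzero rows, so rank(T) = 2.
T has 4 columns; by rank–nullity, nullity = 4 − 2 = 2.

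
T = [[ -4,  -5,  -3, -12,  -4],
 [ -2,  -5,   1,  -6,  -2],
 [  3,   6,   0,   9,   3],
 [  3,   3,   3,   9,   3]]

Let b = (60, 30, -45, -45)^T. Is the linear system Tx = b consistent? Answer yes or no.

Row reduce the augmented matrix [T | b].
R2 ← R2 − (1/2)·R1: [0, -5/2, 5/2, 0, 0, 0]
R3 ← R3 + (3/4)·R1: [0, 9/4, -9/4, 0, 0, 0]
R4 ← R4 + (3/4)·R1: [0, -3/4, 3/4, 0, 0, 0]
R3 ← R3 + (9/10)·R2: [0, 0, 0, 0, 0, 0]
R4 ← R4 − (3/10)·R2: [0, 0, 0, 0, 0, 0]
The echelon form has 2 nonzero rows, and every pivot lies in the first 5 columns, so rank(T) = rank([T|b]) = 2.
The system is consistent.

yes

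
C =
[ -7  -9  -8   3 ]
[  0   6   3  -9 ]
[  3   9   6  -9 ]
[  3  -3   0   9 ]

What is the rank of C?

Row reduce to echelon form.
R3 ← R3 + (3/7)·R1: [0, 36/7, 18/7, -54/7]
R4 ← R4 + (3/7)·R1: [0, -48/7, -24/7, 72/7]
R3 ← R3 − (6/7)·R2: [0, 0, 0, 0]
R4 ← R4 + (8/7)·R2: [0, 0, 0, 0]
Echelon form has 2 nonzero rows, so rank(C) = 2.

2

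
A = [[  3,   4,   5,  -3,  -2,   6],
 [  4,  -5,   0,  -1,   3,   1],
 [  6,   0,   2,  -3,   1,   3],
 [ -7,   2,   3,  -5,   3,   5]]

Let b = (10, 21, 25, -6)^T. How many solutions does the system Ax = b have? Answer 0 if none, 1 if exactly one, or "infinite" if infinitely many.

infinite

Row reduce the augmented matrix [A | b].
R2 ← R2 − (4/3)·R1: [0, -31/3, -20/3, 3, 17/3, -7, 23/3]
R3 ← R3 − (2)·R1: [0, -8, -8, 3, 5, -9, 5]
R4 ← R4 + (7/3)·R1: [0, 34/3, 44/3, -12, -5/3, 19, 52/3]
R3 ← R3 − (24/31)·R2: [0, 0, -88/31, 21/31, 19/31, -111/31, -29/31]
R4 ← R4 + (34/31)·R2: [0, 0, 228/31, -270/31, 141/31, 351/31, 798/31]
R4 ← R4 + (57/22)·R3: [0, 0, 0, -153/22, 135/22, 45/22, 513/22]
The echelon form has 4 nonzero rows, and every pivot lies in the first 6 columns, so rank(A) = rank([A|b]) = 4.
The system is consistent.
rank = 4 < 6 unknowns, so there are infinitely many solutions.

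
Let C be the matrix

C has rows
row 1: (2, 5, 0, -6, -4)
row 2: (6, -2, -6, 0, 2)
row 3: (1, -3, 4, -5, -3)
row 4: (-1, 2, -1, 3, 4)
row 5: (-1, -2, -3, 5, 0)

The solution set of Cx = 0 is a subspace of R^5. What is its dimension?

Row reduce to echelon form.
R2 ← R2 − (3)·R1: [0, -17, -6, 18, 14]
R3 ← R3 − (1/2)·R1: [0, -11/2, 4, -2, -1]
R4 ← R4 + (1/2)·R1: [0, 9/2, -1, 0, 2]
R5 ← R5 + (1/2)·R1: [0, 1/2, -3, 2, -2]
R3 ← R3 − (11/34)·R2: [0, 0, 101/17, -133/17, -94/17]
R4 ← R4 + (9/34)·R2: [0, 0, -44/17, 81/17, 97/17]
R5 ← R5 + (1/34)·R2: [0, 0, -54/17, 43/17, -27/17]
R4 ← R4 + (44/101)·R3: [0, 0, 0, 137/101, 333/101]
R5 ← R5 + (54/101)·R3: [0, 0, 0, -167/101, -459/101]
R5 ← R5 + (167/137)·R4: [0, 0, 0, 0, -72/137]
5 nonzero rows, so rank(C) = 5.
C has 5 columns; by rank–nullity, nullity = 5 − 5 = 0.

0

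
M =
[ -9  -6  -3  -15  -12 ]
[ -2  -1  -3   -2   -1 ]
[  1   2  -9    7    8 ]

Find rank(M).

2

Row reduce to echelon form.
R2 ← R2 − (2/9)·R1: [0, 1/3, -7/3, 4/3, 5/3]
R3 ← R3 + (1/9)·R1: [0, 4/3, -28/3, 16/3, 20/3]
R3 ← R3 − (4)·R2: [0, 0, 0, 0, 0]
Echelon form has 2 nonzero rows, so rank(M) = 2.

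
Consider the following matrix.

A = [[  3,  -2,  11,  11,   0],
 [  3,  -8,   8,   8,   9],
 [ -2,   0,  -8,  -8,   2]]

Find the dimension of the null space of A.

Row reduce to echelon form.
R2 ← R2 − R1: [0, -6, -3, -3, 9]
R3 ← R3 + (2/3)·R1: [0, -4/3, -2/3, -2/3, 2]
R3 ← R3 − (2/9)·R2: [0, 0, 0, 0, 0]
2 nonzero rows, so rank(A) = 2.
A has 5 columns; by rank–nullity, nullity = 5 − 2 = 3.

3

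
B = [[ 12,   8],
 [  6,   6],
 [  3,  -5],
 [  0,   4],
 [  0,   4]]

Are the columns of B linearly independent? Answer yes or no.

yes

Row reduce B to echelon form.
R2 ← R2 − (1/2)·R1: [0, 2]
R3 ← R3 − (1/4)·R1: [0, -7]
R3 ← R3 + (7/2)·R2: [0, 0]
R4 ← R4 − (2)·R2: [0, 0]
R5 ← R5 − (2)·R2: [0, 0]
2 pivots among 2 columns.
Every column is a pivot column, so the columns are linearly independent.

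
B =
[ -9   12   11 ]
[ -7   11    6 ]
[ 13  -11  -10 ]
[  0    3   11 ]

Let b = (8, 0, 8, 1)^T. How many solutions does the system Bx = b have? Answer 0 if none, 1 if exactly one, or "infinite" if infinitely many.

0

Row reduce the augmented matrix [B | b].
R2 ← R2 − (7/9)·R1: [0, 5/3, -23/9, -56/9]
R3 ← R3 + (13/9)·R1: [0, 19/3, 53/9, 176/9]
R3 ← R3 − (19/5)·R2: [0, 0, 78/5, 216/5]
R4 ← R4 − (9/5)·R2: [0, 0, 78/5, 61/5]
R4 ← R4 − R3: [0, 0, 0, -31]
The echelon form has 4 nonzero rows; the last pivot sits in the augmented column, so rank(B) = 3 but rank([B|b]) = 4.
Since the ranks differ, the system is inconsistent.
It has no solutions.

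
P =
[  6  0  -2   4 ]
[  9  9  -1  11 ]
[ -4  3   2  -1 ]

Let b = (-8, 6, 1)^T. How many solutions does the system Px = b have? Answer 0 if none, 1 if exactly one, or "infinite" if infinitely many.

0

Row reduce the augmented matrix [P | b].
R2 ← R2 − (3/2)·R1: [0, 9, 2, 5, 18]
R3 ← R3 + (2/3)·R1: [0, 3, 2/3, 5/3, -13/3]
R3 ← R3 − (1/3)·R2: [0, 0, 0, 0, -31/3]
The echelon form has 3 nonzero rows; the last pivot sits in the augmented column, so rank(P) = 2 but rank([P|b]) = 3.
Since the ranks differ, the system is inconsistent.
It has no solutions.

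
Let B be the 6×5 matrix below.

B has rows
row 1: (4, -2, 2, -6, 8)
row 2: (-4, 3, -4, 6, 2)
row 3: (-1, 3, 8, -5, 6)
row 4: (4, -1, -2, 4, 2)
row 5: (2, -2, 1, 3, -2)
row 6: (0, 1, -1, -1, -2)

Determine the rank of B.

Row reduce to echelon form.
R2 ← R2 + R1: [0, 1, -2, 0, 10]
R3 ← R3 + (1/4)·R1: [0, 5/2, 17/2, -13/2, 8]
R4 ← R4 − R1: [0, 1, -4, 10, -6]
R5 ← R5 − (1/2)·R1: [0, -1, 0, 6, -6]
R3 ← R3 − (5/2)·R2: [0, 0, 27/2, -13/2, -17]
R4 ← R4 − R2: [0, 0, -2, 10, -16]
R5 ← R5 + R2: [0, 0, -2, 6, 4]
R6 ← R6 − R2: [0, 0, 1, -1, -12]
R4 ← R4 + (4/27)·R3: [0, 0, 0, 244/27, -500/27]
R5 ← R5 + (4/27)·R3: [0, 0, 0, 136/27, 40/27]
R6 ← R6 − (2/27)·R3: [0, 0, 0, -14/27, -290/27]
R5 ← R5 − (34/61)·R4: [0, 0, 0, 0, 720/61]
R6 ← R6 + (7/122)·R4: [0, 0, 0, 0, -720/61]
R6 ← R6 + R5: [0, 0, 0, 0, 0]
Echelon form has 5 nonzero rows, so rank(B) = 5.

5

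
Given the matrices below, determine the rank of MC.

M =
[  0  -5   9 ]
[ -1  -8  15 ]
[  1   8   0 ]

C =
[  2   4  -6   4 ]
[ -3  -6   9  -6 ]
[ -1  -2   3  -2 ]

First compute MC:
[[  6,  12, -18,  12],
 [  7,  14, -21,  14],
 [-22, -44,  66, -44]]
Now row reduce the product.
R2 ← R2 − (7/6)·R1: [0, 0, 0, 0]
R3 ← R3 + (11/3)·R1: [0, 0, 0, 0]
1 nonzero row, so rank(MC) = 1.

1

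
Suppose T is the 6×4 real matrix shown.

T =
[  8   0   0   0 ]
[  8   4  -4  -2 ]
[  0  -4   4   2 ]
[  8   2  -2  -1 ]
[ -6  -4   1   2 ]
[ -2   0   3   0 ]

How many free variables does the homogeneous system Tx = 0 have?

1

Row reduce to echelon form.
R2 ← R2 − R1: [0, 4, -4, -2]
R4 ← R4 − R1: [0, 2, -2, -1]
R5 ← R5 + (3/4)·R1: [0, -4, 1, 2]
R6 ← R6 + (1/4)·R1: [0, 0, 3, 0]
R3 ← R3 + R2: [0, 0, 0, 0]
R4 ← R4 − (1/2)·R2: [0, 0, 0, 0]
R5 ← R5 + R2: [0, 0, -3, 0]
Swap R3 ↔ R5
R6 ← R6 + R3: [0, 0, 0, 0]
3 nonzero rows, so rank(T) = 3.
T has 4 columns; by rank–nullity, nullity = 4 − 3 = 1.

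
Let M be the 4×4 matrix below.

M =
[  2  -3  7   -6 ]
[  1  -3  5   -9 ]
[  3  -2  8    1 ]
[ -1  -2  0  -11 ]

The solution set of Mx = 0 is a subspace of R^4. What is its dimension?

Row reduce to echelon form.
R2 ← R2 − (1/2)·R1: [0, -3/2, 3/2, -6]
R3 ← R3 − (3/2)·R1: [0, 5/2, -5/2, 10]
R4 ← R4 + (1/2)·R1: [0, -7/2, 7/2, -14]
R3 ← R3 + (5/3)·R2: [0, 0, 0, 0]
R4 ← R4 − (7/3)·R2: [0, 0, 0, 0]
2 nonzero rows, so rank(M) = 2.
M has 4 columns; by rank–nullity, nullity = 4 − 2 = 2.

2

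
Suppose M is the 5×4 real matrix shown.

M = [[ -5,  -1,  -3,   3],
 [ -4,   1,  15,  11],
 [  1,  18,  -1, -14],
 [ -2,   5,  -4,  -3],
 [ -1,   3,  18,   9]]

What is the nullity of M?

Row reduce to echelon form.
R2 ← R2 − (4/5)·R1: [0, 9/5, 87/5, 43/5]
R3 ← R3 + (1/5)·R1: [0, 89/5, -8/5, -67/5]
R4 ← R4 − (2/5)·R1: [0, 27/5, -14/5, -21/5]
R5 ← R5 − (1/5)·R1: [0, 16/5, 93/5, 42/5]
R3 ← R3 − (89/9)·R2: [0, 0, -521/3, -886/9]
R4 ← R4 − (3)·R2: [0, 0, -55, -30]
R5 ← R5 − (16/9)·R2: [0, 0, -37/3, -62/9]
R4 ← R4 − (165/521)·R3: [0, 0, 0, 1840/1563]
R5 ← R5 − (37/521)·R3: [0, 0, 0, 160/1563]
R5 ← R5 − (2/23)·R4: [0, 0, 0, 0]
4 nonzero rows, so rank(M) = 4.
M has 4 columns; by rank–nullity, nullity = 4 − 4 = 0.

0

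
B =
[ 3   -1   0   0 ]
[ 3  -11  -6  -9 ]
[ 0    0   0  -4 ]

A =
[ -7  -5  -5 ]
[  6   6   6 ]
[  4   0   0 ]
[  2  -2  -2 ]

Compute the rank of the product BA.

2

First compute BA:
[[-27, -21, -21],
 [-129, -63, -63],
 [ -8,   8,   8]]
Now row reduce the product.
R2 ← R2 − (43/9)·R1: [0, 112/3, 112/3]
R3 ← R3 − (8/27)·R1: [0, 128/9, 128/9]
R3 ← R3 − (8/21)·R2: [0, 0, 0]
2 nonzero rows, so rank(BA) = 2.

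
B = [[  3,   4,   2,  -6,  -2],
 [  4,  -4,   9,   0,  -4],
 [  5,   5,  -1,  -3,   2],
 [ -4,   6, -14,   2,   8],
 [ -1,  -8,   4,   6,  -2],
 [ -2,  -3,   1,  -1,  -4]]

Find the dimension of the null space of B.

1

Row reduce to echelon form.
R2 ← R2 − (4/3)·R1: [0, -28/3, 19/3, 8, -4/3]
R3 ← R3 − (5/3)·R1: [0, -5/3, -13/3, 7, 16/3]
R4 ← R4 + (4/3)·R1: [0, 34/3, -34/3, -6, 16/3]
R5 ← R5 + (1/3)·R1: [0, -20/3, 14/3, 4, -8/3]
R6 ← R6 + (2/3)·R1: [0, -1/3, 7/3, -5, -16/3]
R3 ← R3 − (5/28)·R2: [0, 0, -153/28, 39/7, 39/7]
R4 ← R4 + (17/14)·R2: [0, 0, -51/14, 26/7, 26/7]
R5 ← R5 − (5/7)·R2: [0, 0, 1/7, -12/7, -12/7]
R6 ← R6 − (1/28)·R2: [0, 0, 59/28, -37/7, -37/7]
R4 ← R4 − (2/3)·R3: [0, 0, 0, 0, 0]
R5 ← R5 + (4/153)·R3: [0, 0, 0, -80/51, -80/51]
R6 ← R6 + (59/153)·R3: [0, 0, 0, -160/51, -160/51]
Swap R4 ↔ R5
R6 ← R6 − (2)·R4: [0, 0, 0, 0, 0]
4 nonzero rows, so rank(B) = 4.
B has 5 columns; by rank–nullity, nullity = 5 − 4 = 1.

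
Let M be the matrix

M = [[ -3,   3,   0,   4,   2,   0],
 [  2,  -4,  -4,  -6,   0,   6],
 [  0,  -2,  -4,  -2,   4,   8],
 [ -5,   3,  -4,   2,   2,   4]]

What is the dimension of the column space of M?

3

Row reduce to echelon form.
R2 ← R2 + (2/3)·R1: [0, -2, -4, -10/3, 4/3, 6]
R4 ← R4 − (5/3)·R1: [0, -2, -4, -14/3, -4/3, 4]
R3 ← R3 − R2: [0, 0, 0, 4/3, 8/3, 2]
R4 ← R4 − R2: [0, 0, 0, -4/3, -8/3, -2]
R4 ← R4 + R3: [0, 0, 0, 0, 0, 0]
Echelon form has 3 nonzero rows, so rank(M) = 3.
The column space has dimension equal to the rank: 3.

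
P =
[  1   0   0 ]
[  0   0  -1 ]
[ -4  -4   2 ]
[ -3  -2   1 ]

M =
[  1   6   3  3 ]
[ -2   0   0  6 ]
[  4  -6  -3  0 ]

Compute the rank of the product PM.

3

First compute PM:
[[  1,   6,   3,   3],
 [ -4,   6,   3,   0],
 [ 12, -36, -18, -36],
 [  5, -24, -12, -21]]
Now row reduce the product.
R2 ← R2 + (4)·R1: [0, 30, 15, 12]
R3 ← R3 − (12)·R1: [0, -108, -54, -72]
R4 ← R4 − (5)·R1: [0, -54, -27, -36]
R3 ← R3 + (18/5)·R2: [0, 0, 0, -144/5]
R4 ← R4 + (9/5)·R2: [0, 0, 0, -72/5]
R4 ← R4 − (1/2)·R3: [0, 0, 0, 0]
3 nonzero rows, so rank(PM) = 3.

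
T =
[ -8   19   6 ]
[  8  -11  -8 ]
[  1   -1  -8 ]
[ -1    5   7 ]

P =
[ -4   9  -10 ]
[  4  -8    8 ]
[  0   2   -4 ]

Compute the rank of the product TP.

2

First compute TP:
[[108, -212, 208],
 [-76, 144, -136],
 [ -8,   1,  14],
 [ 24, -35,  22]]
Now row reduce the product.
R2 ← R2 + (19/27)·R1: [0, -140/27, 280/27]
R3 ← R3 + (2/27)·R1: [0, -397/27, 794/27]
R4 ← R4 − (2/9)·R1: [0, 109/9, -218/9]
R3 ← R3 − (397/140)·R2: [0, 0, 0]
R4 ← R4 + (327/140)·R2: [0, 0, 0]
2 nonzero rows, so rank(TP) = 2.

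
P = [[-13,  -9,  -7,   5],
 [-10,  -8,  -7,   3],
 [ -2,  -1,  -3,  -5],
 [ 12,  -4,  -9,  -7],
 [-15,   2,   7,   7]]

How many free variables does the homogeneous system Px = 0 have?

Row reduce to echelon form.
R2 ← R2 − (10/13)·R1: [0, -14/13, -21/13, -11/13]
R3 ← R3 − (2/13)·R1: [0, 5/13, -25/13, -75/13]
R4 ← R4 + (12/13)·R1: [0, -160/13, -201/13, -31/13]
R5 ← R5 − (15/13)·R1: [0, 161/13, 196/13, 16/13]
R3 ← R3 + (5/14)·R2: [0, 0, -5/2, -85/14]
R4 ← R4 − (80/7)·R2: [0, 0, 3, 51/7]
R5 ← R5 + (23/2)·R2: [0, 0, -7/2, -17/2]
R4 ← R4 + (6/5)·R3: [0, 0, 0, 0]
R5 ← R5 − (7/5)·R3: [0, 0, 0, 0]
3 nonzero rows, so rank(P) = 3.
P has 4 columns; by rank–nullity, nullity = 4 − 3 = 1.

1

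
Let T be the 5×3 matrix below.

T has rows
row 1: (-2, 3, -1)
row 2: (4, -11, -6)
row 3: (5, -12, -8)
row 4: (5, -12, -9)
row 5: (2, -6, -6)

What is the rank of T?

Row reduce to echelon form.
R2 ← R2 + (2)·R1: [0, -5, -8]
R3 ← R3 + (5/2)·R1: [0, -9/2, -21/2]
R4 ← R4 + (5/2)·R1: [0, -9/2, -23/2]
R5 ← R5 + R1: [0, -3, -7]
R3 ← R3 − (9/10)·R2: [0, 0, -33/10]
R4 ← R4 − (9/10)·R2: [0, 0, -43/10]
R5 ← R5 − (3/5)·R2: [0, 0, -11/5]
R4 ← R4 − (43/33)·R3: [0, 0, 0]
R5 ← R5 − (2/3)·R3: [0, 0, 0]
Echelon form has 3 nonzero rows, so rank(T) = 3.

3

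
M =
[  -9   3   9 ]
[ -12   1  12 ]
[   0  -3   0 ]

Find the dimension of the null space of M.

Row reduce to echelon form.
R2 ← R2 − (4/3)·R1: [0, -3, 0]
R3 ← R3 − R2: [0, 0, 0]
2 nonzero rows, so rank(M) = 2.
M has 3 columns; by rank–nullity, nullity = 3 − 2 = 1.

1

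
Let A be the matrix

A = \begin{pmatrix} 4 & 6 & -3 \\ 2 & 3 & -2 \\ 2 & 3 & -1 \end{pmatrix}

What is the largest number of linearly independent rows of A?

Row reduce to echelon form.
R2 ← R2 − (1/2)·R1: [0, 0, -1/2]
R3 ← R3 − (1/2)·R1: [0, 0, 1/2]
R3 ← R3 + R2: [0, 0, 0]
Echelon form has 2 nonzero rows, so rank(A) = 2.
The rank gives the maximum number of linearly independent rows: 2.

2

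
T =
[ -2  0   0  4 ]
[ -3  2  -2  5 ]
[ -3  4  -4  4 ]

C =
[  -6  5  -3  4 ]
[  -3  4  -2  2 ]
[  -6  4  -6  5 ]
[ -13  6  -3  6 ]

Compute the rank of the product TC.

2

First compute TC:
[[-40,  14,  -6,  16],
 [-41,  15,   2,  12],
 [-22,   9,  13,   0]]
Now row reduce the product.
R2 ← R2 − (41/40)·R1: [0, 13/20, 163/20, -22/5]
R3 ← R3 − (11/20)·R1: [0, 13/10, 163/10, -44/5]
R3 ← R3 − (2)·R2: [0, 0, 0, 0]
2 nonzero rows, so rank(TC) = 2.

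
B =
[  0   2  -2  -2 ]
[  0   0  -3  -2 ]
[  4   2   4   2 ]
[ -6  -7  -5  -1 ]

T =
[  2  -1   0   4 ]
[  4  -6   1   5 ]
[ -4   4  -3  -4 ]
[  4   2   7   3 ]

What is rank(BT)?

3

First compute BT:
[[  8, -24,  -6,  12],
 [  4, -16,  -5,   6],
 [  8,   4,   4,  16],
 [-24,  26,   1, -42]]
Now row reduce the product.
R2 ← R2 − (1/2)·R1: [0, -4, -2, 0]
R3 ← R3 − R1: [0, 28, 10, 4]
R4 ← R4 + (3)·R1: [0, -46, -17, -6]
R3 ← R3 + (7)·R2: [0, 0, -4, 4]
R4 ← R4 − (23/2)·R2: [0, 0, 6, -6]
R4 ← R4 + (3/2)·R3: [0, 0, 0, 0]
3 nonzero rows, so rank(BT) = 3.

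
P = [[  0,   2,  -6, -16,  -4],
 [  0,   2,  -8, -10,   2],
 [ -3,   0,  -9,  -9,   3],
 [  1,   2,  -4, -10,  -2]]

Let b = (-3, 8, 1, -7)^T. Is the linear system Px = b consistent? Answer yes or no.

no

Row reduce the augmented matrix [P | b].
Swap R1 ↔ R3
R4 ← R4 + (1/3)·R1: [0, 2, -7, -13, -1, -20/3]
R3 ← R3 − R2: [0, 0, 2, -6, -6, -11]
R4 ← R4 − R2: [0, 0, 1, -3, -3, -44/3]
R4 ← R4 − (1/2)·R3: [0, 0, 0, 0, 0, -55/6]
The echelon form has 4 nonzero rows; the last pivot sits in the augmented column, so rank(P) = 3 but rank([P|b]) = 4.
Since the ranks differ, the system is inconsistent.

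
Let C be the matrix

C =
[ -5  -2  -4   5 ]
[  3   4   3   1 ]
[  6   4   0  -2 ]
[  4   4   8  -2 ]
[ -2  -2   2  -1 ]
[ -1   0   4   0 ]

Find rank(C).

3

Row reduce to echelon form.
R2 ← R2 + (3/5)·R1: [0, 14/5, 3/5, 4]
R3 ← R3 + (6/5)·R1: [0, 8/5, -24/5, 4]
R4 ← R4 + (4/5)·R1: [0, 12/5, 24/5, 2]
R5 ← R5 − (2/5)·R1: [0, -6/5, 18/5, -3]
R6 ← R6 − (1/5)·R1: [0, 2/5, 24/5, -1]
R3 ← R3 − (4/7)·R2: [0, 0, -36/7, 12/7]
R4 ← R4 − (6/7)·R2: [0, 0, 30/7, -10/7]
R5 ← R5 + (3/7)·R2: [0, 0, 27/7, -9/7]
R6 ← R6 − (1/7)·R2: [0, 0, 33/7, -11/7]
R4 ← R4 + (5/6)·R3: [0, 0, 0, 0]
R5 ← R5 + (3/4)·R3: [0, 0, 0, 0]
R6 ← R6 + (11/12)·R3: [0, 0, 0, 0]
Echelon form has 3 nonzero rows, so rank(C) = 3.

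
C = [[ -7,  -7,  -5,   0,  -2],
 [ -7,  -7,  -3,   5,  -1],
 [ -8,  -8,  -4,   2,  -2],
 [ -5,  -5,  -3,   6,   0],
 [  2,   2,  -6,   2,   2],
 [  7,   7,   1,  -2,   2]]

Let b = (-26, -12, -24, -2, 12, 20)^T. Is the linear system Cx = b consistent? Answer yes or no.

Row reduce the augmented matrix [C | b].
R2 ← R2 − R1: [0, 0, 2, 5, 1, 14]
R3 ← R3 − (8/7)·R1: [0, 0, 12/7, 2, 2/7, 40/7]
R4 ← R4 − (5/7)·R1: [0, 0, 4/7, 6, 10/7, 116/7]
R5 ← R5 + (2/7)·R1: [0, 0, -52/7, 2, 10/7, 32/7]
R6 ← R6 + R1: [0, 0, -4, -2, 0, -6]
R3 ← R3 − (6/7)·R2: [0, 0, 0, -16/7, -4/7, -44/7]
R4 ← R4 − (2/7)·R2: [0, 0, 0, 32/7, 8/7, 88/7]
R5 ← R5 + (26/7)·R2: [0, 0, 0, 144/7, 36/7, 396/7]
R6 ← R6 + (2)·R2: [0, 0, 0, 8, 2, 22]
R4 ← R4 + (2)·R3: [0, 0, 0, 0, 0, 0]
R5 ← R5 + (9)·R3: [0, 0, 0, 0, 0, 0]
R6 ← R6 + (7/2)·R3: [0, 0, 0, 0, 0, 0]
The echelon form has 3 nonzero rows, and every pivot lies in the first 5 columns, so rank(C) = rank([C|b]) = 3.
The system is consistent.

yes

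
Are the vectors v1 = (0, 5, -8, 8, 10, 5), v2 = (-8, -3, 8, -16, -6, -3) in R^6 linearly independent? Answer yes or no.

Form the matrix with these vectors as rows and row reduce.
Swap R1 ↔ R2
2 nonzero rows, so the 2 vectors span a space of dimension 2.
Since 2 = 2, the vectors are linearly independent.

yes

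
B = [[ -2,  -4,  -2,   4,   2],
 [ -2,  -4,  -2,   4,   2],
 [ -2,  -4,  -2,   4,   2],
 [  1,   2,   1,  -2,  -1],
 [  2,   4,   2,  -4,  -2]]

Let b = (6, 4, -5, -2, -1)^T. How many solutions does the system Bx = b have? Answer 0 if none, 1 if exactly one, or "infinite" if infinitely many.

Row reduce the augmented matrix [B | b].
R2 ← R2 − R1: [0, 0, 0, 0, 0, -2]
R3 ← R3 − R1: [0, 0, 0, 0, 0, -11]
R4 ← R4 + (1/2)·R1: [0, 0, 0, 0, 0, 1]
R5 ← R5 + R1: [0, 0, 0, 0, 0, 5]
R3 ← R3 − (11/2)·R2: [0, 0, 0, 0, 0, 0]
R4 ← R4 + (1/2)·R2: [0, 0, 0, 0, 0, 0]
R5 ← R5 + (5/2)·R2: [0, 0, 0, 0, 0, 0]
The echelon form has 2 nonzero rows; the last pivot sits in the augmented column, so rank(B) = 1 but rank([B|b]) = 2.
Since the ranks differ, the system is inconsistent.
It has no solutions.

0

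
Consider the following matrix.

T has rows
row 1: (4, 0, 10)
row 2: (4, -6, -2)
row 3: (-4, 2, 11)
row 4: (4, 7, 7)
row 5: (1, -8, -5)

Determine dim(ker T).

0

Row reduce to echelon form.
R2 ← R2 − R1: [0, -6, -12]
R3 ← R3 + R1: [0, 2, 21]
R4 ← R4 − R1: [0, 7, -3]
R5 ← R5 − (1/4)·R1: [0, -8, -15/2]
R3 ← R3 + (1/3)·R2: [0, 0, 17]
R4 ← R4 + (7/6)·R2: [0, 0, -17]
R5 ← R5 − (4/3)·R2: [0, 0, 17/2]
R4 ← R4 + R3: [0, 0, 0]
R5 ← R5 − (1/2)·R3: [0, 0, 0]
3 nonzero rows, so rank(T) = 3.
T has 3 columns; by rank–nullity, nullity = 3 − 3 = 0.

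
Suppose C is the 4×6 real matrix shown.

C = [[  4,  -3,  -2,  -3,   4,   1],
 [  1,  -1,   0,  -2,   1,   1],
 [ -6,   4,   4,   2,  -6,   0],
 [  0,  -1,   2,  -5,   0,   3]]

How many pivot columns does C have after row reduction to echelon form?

Row reduce to echelon form.
R2 ← R2 − (1/4)·R1: [0, -1/4, 1/2, -5/4, 0, 3/4]
R3 ← R3 + (3/2)·R1: [0, -1/2, 1, -5/2, 0, 3/2]
R3 ← R3 − (2)·R2: [0, 0, 0, 0, 0, 0]
R4 ← R4 − (4)·R2: [0, 0, 0, 0, 0, 0]
Echelon form has 2 nonzero rows, so rank(C) = 2.
Each nonzero row contributes one pivot column: 2 pivot columns.

2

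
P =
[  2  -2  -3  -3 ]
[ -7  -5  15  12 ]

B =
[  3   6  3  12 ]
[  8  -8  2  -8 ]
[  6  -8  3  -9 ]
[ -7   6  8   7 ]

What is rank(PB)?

First compute PB:
[[ -7,  34, -31,  46],
 [-55, -50, 110, -95]]
Now row reduce the product.
R2 ← R2 − (55/7)·R1: [0, -2220/7, 2475/7, -3195/7]
2 nonzero rows, so rank(PB) = 2.

2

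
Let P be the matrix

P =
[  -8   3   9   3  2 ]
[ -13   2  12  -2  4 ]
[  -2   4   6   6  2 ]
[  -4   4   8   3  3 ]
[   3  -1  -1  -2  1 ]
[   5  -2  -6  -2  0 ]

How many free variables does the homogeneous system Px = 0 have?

0

Row reduce to echelon form.
R2 ← R2 − (13/8)·R1: [0, -23/8, -21/8, -55/8, 3/4]
R3 ← R3 − (1/4)·R1: [0, 13/4, 15/4, 21/4, 3/2]
R4 ← R4 − (1/2)·R1: [0, 5/2, 7/2, 3/2, 2]
R5 ← R5 + (3/8)·R1: [0, 1/8, 19/8, -7/8, 7/4]
R6 ← R6 + (5/8)·R1: [0, -1/8, -3/8, -1/8, 5/4]
R3 ← R3 + (26/23)·R2: [0, 0, 18/23, -58/23, 54/23]
R4 ← R4 + (20/23)·R2: [0, 0, 28/23, -103/23, 61/23]
R5 ← R5 + (1/23)·R2: [0, 0, 52/23, -27/23, 41/23]
R6 ← R6 − (1/23)·R2: [0, 0, -6/23, 4/23, 28/23]
R4 ← R4 − (14/9)·R3: [0, 0, 0, -5/9, -1]
R5 ← R5 − (26/9)·R3: [0, 0, 0, 55/9, -5]
R6 ← R6 + (1/3)·R3: [0, 0, 0, -2/3, 2]
R5 ← R5 + (11)·R4: [0, 0, 0, 0, -16]
R6 ← R6 − (6/5)·R4: [0, 0, 0, 0, 16/5]
R6 ← R6 + (1/5)·R5: [0, 0, 0, 0, 0]
5 nonzero rows, so rank(P) = 5.
P has 5 columns; by rank–nullity, nullity = 5 − 5 = 0.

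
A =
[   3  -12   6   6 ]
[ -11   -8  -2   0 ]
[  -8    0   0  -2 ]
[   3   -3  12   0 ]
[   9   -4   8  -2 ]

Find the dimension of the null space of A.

Row reduce to echelon form.
R2 ← R2 + (11/3)·R1: [0, -52, 20, 22]
R3 ← R3 + (8/3)·R1: [0, -32, 16, 14]
R4 ← R4 − R1: [0, 9, 6, -6]
R5 ← R5 − (3)·R1: [0, 32, -10, -20]
R3 ← R3 − (8/13)·R2: [0, 0, 48/13, 6/13]
R4 ← R4 + (9/52)·R2: [0, 0, 123/13, -57/26]
R5 ← R5 + (8/13)·R2: [0, 0, 30/13, -84/13]
R4 ← R4 − (41/16)·R3: [0, 0, 0, -27/8]
R5 ← R5 − (5/8)·R3: [0, 0, 0, -27/4]
R5 ← R5 − (2)·R4: [0, 0, 0, 0]
4 nonzero rows, so rank(A) = 4.
A has 4 columns; by rank–nullity, nullity = 4 − 4 = 0.

0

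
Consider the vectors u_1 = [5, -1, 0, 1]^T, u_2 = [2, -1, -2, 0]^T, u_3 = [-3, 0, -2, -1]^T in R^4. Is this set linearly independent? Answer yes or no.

no

Form the matrix with these vectors as rows and row reduce.
R2 ← R2 − (2/5)·R1: [0, -3/5, -2, -2/5]
R3 ← R3 + (3/5)·R1: [0, -3/5, -2, -2/5]
R3 ← R3 − R2: [0, 0, 0, 0]
2 nonzero rows, so the 3 vectors span a space of dimension 2.
Since 2 < 3, the vectors are linearly dependent.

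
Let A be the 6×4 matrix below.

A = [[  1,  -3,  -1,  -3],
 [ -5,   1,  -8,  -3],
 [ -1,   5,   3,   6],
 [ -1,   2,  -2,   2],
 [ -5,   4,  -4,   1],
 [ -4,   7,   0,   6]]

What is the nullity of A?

0

Row reduce to echelon form.
R2 ← R2 + (5)·R1: [0, -14, -13, -18]
R3 ← R3 + R1: [0, 2, 2, 3]
R4 ← R4 + R1: [0, -1, -3, -1]
R5 ← R5 + (5)·R1: [0, -11, -9, -14]
R6 ← R6 + (4)·R1: [0, -5, -4, -6]
R3 ← R3 + (1/7)·R2: [0, 0, 1/7, 3/7]
R4 ← R4 − (1/14)·R2: [0, 0, -29/14, 2/7]
R5 ← R5 − (11/14)·R2: [0, 0, 17/14, 1/7]
R6 ← R6 − (5/14)·R2: [0, 0, 9/14, 3/7]
R4 ← R4 + (29/2)·R3: [0, 0, 0, 13/2]
R5 ← R5 − (17/2)·R3: [0, 0, 0, -7/2]
R6 ← R6 − (9/2)·R3: [0, 0, 0, -3/2]
R5 ← R5 + (7/13)·R4: [0, 0, 0, 0]
R6 ← R6 + (3/13)·R4: [0, 0, 0, 0]
4 nonzero rows, so rank(A) = 4.
A has 4 columns; by rank–nullity, nullity = 4 − 4 = 0.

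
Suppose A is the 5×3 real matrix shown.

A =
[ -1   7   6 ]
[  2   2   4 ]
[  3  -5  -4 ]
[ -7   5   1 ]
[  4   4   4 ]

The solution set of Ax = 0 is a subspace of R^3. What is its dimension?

Row reduce to echelon form.
R2 ← R2 + (2)·R1: [0, 16, 16]
R3 ← R3 + (3)·R1: [0, 16, 14]
R4 ← R4 − (7)·R1: [0, -44, -41]
R5 ← R5 + (4)·R1: [0, 32, 28]
R3 ← R3 − R2: [0, 0, -2]
R4 ← R4 + (11/4)·R2: [0, 0, 3]
R5 ← R5 − (2)·R2: [0, 0, -4]
R4 ← R4 + (3/2)·R3: [0, 0, 0]
R5 ← R5 − (2)·R3: [0, 0, 0]
3 nonzero rows, so rank(A) = 3.
A has 3 columns; by rank–nullity, nullity = 3 − 3 = 0.

0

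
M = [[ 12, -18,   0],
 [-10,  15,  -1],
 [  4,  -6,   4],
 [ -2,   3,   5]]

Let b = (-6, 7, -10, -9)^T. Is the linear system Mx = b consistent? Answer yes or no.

yes

Row reduce the augmented matrix [M | b].
R2 ← R2 + (5/6)·R1: [0, 0, -1, 2]
R3 ← R3 − (1/3)·R1: [0, 0, 4, -8]
R4 ← R4 + (1/6)·R1: [0, 0, 5, -10]
R3 ← R3 + (4)·R2: [0, 0, 0, 0]
R4 ← R4 + (5)·R2: [0, 0, 0, 0]
The echelon form has 2 nonzero rows, and every pivot lies in the first 3 columns, so rank(M) = rank([M|b]) = 2.
The system is consistent.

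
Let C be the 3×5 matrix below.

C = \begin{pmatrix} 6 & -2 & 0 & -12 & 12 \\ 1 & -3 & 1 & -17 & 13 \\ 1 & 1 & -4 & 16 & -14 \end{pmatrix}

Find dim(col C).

Row reduce to echelon form.
R2 ← R2 − (1/6)·R1: [0, -8/3, 1, -15, 11]
R3 ← R3 − (1/6)·R1: [0, 4/3, -4, 18, -16]
R3 ← R3 + (1/2)·R2: [0, 0, -7/2, 21/2, -21/2]
Echelon form has 3 nonzero rows, so rank(C) = 3.
The column space has dimension equal to the rank: 3.

3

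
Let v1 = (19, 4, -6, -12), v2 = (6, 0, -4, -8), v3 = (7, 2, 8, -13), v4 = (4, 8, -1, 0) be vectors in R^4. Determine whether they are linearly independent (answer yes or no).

Form the matrix with these vectors as rows and row reduce.
R2 ← R2 − (6/19)·R1: [0, -24/19, -40/19, -80/19]
R3 ← R3 − (7/19)·R1: [0, 10/19, 194/19, -163/19]
R4 ← R4 − (4/19)·R1: [0, 136/19, 5/19, 48/19]
R3 ← R3 + (5/12)·R2: [0, 0, 28/3, -31/3]
R4 ← R4 + (17/3)·R2: [0, 0, -35/3, -64/3]
R4 ← R4 + (5/4)·R3: [0, 0, 0, -137/4]
4 nonzero rows, so the 4 vectors span a space of dimension 4.
Since 4 = 4, the vectors are linearly independent.

yes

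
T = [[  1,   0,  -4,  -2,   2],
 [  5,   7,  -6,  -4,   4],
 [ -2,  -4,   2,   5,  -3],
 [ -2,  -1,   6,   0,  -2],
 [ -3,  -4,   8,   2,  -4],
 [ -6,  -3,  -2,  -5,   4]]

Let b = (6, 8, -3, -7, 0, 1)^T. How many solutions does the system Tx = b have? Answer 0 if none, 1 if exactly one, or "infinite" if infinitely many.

0

Row reduce the augmented matrix [T | b].
R2 ← R2 − (5)·R1: [0, 7, 14, 6, -6, -22]
R3 ← R3 + (2)·R1: [0, -4, -6, 1, 1, 9]
R4 ← R4 + (2)·R1: [0, -1, -2, -4, 2, 5]
R5 ← R5 + (3)·R1: [0, -4, -4, -4, 2, 18]
R6 ← R6 + (6)·R1: [0, -3, -26, -17, 16, 37]
R3 ← R3 + (4/7)·R2: [0, 0, 2, 31/7, -17/7, -25/7]
R4 ← R4 + (1/7)·R2: [0, 0, 0, -22/7, 8/7, 13/7]
R5 ← R5 + (4/7)·R2: [0, 0, 4, -4/7, -10/7, 38/7]
R6 ← R6 + (3/7)·R2: [0, 0, -20, -101/7, 94/7, 193/7]
R5 ← R5 − (2)·R3: [0, 0, 0, -66/7, 24/7, 88/7]
R6 ← R6 + (10)·R3: [0, 0, 0, 209/7, -76/7, -57/7]
R5 ← R5 − (3)·R4: [0, 0, 0, 0, 0, 7]
R6 ← R6 + (19/2)·R4: [0, 0, 0, 0, 0, 19/2]
R6 ← R6 − (19/14)·R5: [0, 0, 0, 0, 0, 0]
The echelon form has 5 nonzero rows; the last pivot sits in the augmented column, so rank(T) = 4 but rank([T|b]) = 5.
Since the ranks differ, the system is inconsistent.
It has no solutions.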